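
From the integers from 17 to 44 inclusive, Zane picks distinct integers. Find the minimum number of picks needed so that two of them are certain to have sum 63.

Group the elements by complementary pair {x, 63−x}: {19,44}, {20,43}, {21,42}, …, giving 13 two-element pairs and 2 integers whose partner 63−x falls outside [17,44].
Treating each of those 15 groups as a pigeonhole, one can pick one integer per group — 15 integers — with no two summing to 63.
The 16th integer lands in an occupied pair, forcing a sum of 63.

16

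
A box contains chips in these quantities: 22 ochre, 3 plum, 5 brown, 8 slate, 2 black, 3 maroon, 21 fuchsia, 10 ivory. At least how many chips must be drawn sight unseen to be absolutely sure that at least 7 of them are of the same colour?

Put each drawn chip into a box by colour. The largest draw with every box below 7 takes min(count, 6) from each colour; colours with fewer than 6 contribute all they have.
Σ min(cᵢ, 6) = 6 + 3 + 5 + 6 + 2 + 3 + 6 + 6 = 37.
Draw number 37 + 1 = 38 must push one box to 7.

38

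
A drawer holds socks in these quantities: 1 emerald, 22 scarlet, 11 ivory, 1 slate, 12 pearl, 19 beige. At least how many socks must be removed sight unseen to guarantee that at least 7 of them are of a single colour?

27

By the pigeonhole principle, the 6 colours are the holes; the socks drawn are the pigeons.
To avoid 7 of any one colour, the worst case takes at most 6 of each colour, or every sock of a colour that has fewer than 6.
That gives 1 + 6 + 6 + 1 + 6 + 6 = 26 socks with no colour reaching 7.
The next sock forces some colour to 7, so 26 + 1 = 27.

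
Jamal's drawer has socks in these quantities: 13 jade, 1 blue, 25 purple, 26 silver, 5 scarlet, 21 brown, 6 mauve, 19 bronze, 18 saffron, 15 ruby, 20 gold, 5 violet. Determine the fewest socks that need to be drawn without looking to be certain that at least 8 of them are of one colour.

An adversary could hand out at most 7 socks per colour (4 colours run out sooner): 7 + 1 + 7 + 7 + 5 + 7 + 6 + 7 + 7 + 7 + 7 + 5 = 73 socks and still no colour has 8.
By pigeonhole, one more sock lands in a colour already at 7, so 74 draws are enough and 73 are not.

74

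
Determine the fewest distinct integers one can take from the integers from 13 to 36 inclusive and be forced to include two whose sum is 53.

15

Two chosen integers sum to 53 exactly when both halves of some pair {x, 53−x} with 17 ≤ x ≤ 53−x ≤ 36 are chosen — 10 such pairs.
The remaining 4 elements (those with no distinct partner in range) can never complete a 53-sum, so the worst case takes all of them and one from each pair: 4 + 10 = 14.
Pigeonhole: the 15th integer has to be the second member of some pair, so 14 + 1 = 15.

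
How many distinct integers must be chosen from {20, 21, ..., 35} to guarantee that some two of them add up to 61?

A set avoiding the sum 61 can contain at most one of each pair {x, 61−x}, plus the 6 elements whose complement lies outside the range.
The integers 20, …, 30 (11 of them) are such a set: any two sum to at least 20+21 = 41 and at most 29+30 = 59 < 61.
Any 12th integer completes one of the 5 pairs, so 12 choices force a sum of 61.

12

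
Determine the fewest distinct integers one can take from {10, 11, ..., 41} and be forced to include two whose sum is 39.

23

Two chosen integers sum to 39 exactly when both halves of some pair {x, 39−x} with 10 ≤ x ≤ 39−x ≤ 29 are chosen — 10 such pairs.
The remaining 12 elements (those with no distinct partner in range) can never complete a 39-sum, so the worst case takes all of them and one from each pair: 12 + 10 = 22.
The 23rd integer has to be the second member of some pair, so 22 + 1 = 23.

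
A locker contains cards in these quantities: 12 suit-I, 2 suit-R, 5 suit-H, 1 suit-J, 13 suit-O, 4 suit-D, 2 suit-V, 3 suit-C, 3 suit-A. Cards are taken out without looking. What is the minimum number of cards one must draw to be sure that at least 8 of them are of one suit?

By pigeonhole, put each drawn card into a box by suit. The largest draw with every box below 8 takes min(count, 7) from each suit; suits with fewer than 7 contribute all they have.
Σ min(cᵢ, 7) = 7 + 2 + 5 + 1 + 7 + 4 + 2 + 3 + 3 = 34.
Draw number 34 + 1 = 35 must push one box to 8.

35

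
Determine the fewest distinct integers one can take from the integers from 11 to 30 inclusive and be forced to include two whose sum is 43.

A set avoiding the sum 43 can contain at most one of each pair {x, 43−x}, plus the 2 elements whose complement lies outside the range.
The integers 11, …, 21 (11 of them) are such a set: any two sum to at least 11+12 = 23 and at most 20+21 = 41 < 43.
By the pigeonhole principle, any 12th integer completes one of the 9 pairs, so 12 choices force a sum of 43.

12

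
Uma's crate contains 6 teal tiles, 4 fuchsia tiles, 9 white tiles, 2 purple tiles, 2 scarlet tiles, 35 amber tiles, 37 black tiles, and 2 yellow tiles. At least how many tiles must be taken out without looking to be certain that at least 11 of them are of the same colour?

An adversary could hand out at most 10 tiles per colour (6 colours run out sooner): 6 + 4 + 9 + 2 + 2 + 10 + 10 + 2 = 45 tiles and still no colour has 11.
By pigeonhole, one more tile lands in a colour already at 10, so 46 draws are enough and 45 are not.

46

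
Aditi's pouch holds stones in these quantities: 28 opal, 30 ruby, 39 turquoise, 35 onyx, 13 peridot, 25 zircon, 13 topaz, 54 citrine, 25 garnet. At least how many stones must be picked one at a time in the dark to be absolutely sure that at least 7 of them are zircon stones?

In the worst case for collecting zircon stones, every non-zircon stone comes out first.
There are 28 + 30 + 39 + 35 + 13 + 13 + 54 + 25 = 237 non-zircon stones altogether.
After those, each further stone must be zircon, so 237 + 7 = 244 draws guarantee 7 zircon stones.

244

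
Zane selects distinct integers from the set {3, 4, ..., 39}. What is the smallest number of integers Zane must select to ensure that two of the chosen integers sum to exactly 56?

A set avoiding the sum 56 can contain at most one of each pair {x, 56−x}, plus the 15 elements whose complement lies outside the range or equal to its own complement.
The integers 3, …, 28 (26 of them) are such a set: any two sum to at least 3+4 = 7 and at most 27+28 = 55 < 56.
Pigeonhole: any 27th integer completes one of the 11 pairs, so 27 choices force a sum of 56.

27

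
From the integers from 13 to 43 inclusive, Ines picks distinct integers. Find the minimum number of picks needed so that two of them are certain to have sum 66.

22

Group the elements by complementary pair {x, 66−x}: {23,43}, {24,42}, {25,41}, …, giving 10 two-element pairs, the single value 33 (it cannot pair with itself since the integers are distinct), and 10 integers whose partner 66−x falls outside [13,43].
Treating each of those 21 groups as a pigeonhole, one can pick one integer per group — 21 integers — with no two summing to 66.
The 22nd integer lands in an occupied pair, forcing a sum of 66.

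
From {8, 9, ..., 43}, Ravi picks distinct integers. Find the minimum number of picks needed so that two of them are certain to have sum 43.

A set avoiding the sum 43 can contain at most one of each pair {x, 43−x}, plus the 8 elements whose complement lies outside the range.
The integers 22, …, 43 (22 of them) are such a set: any two sum to at least 22+23 = 45 > 43.
By pigeonhole, any 23rd integer completes one of the 14 pairs, so 23 choices force a sum of 43.

23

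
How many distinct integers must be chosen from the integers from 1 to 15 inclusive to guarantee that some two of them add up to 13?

A set avoiding the sum 13 can contain at most one of each pair {x, 13−x}, plus the 3 elements whose complement lies outside the range.
The integers 7, …, 15 (9 of them) are such a set: any two sum to at least 7+8 = 15 > 13.
By the pigeonhole principle, any 10th integer completes one of the 6 pairs, so 10 choices force a sum of 13.

10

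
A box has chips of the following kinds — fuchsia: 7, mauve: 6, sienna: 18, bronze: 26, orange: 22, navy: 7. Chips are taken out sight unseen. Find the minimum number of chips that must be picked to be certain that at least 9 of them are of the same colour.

An adversary could hand out at most 8 chips per colour (fuchsia, mauve, navy run out sooner): 7 + 6 + 8 + 8 + 8 + 7 = 44 chips and still no colour has 9.
One more chip lands in a colour already at 8, so 45 draws are enough and 44 are not.

45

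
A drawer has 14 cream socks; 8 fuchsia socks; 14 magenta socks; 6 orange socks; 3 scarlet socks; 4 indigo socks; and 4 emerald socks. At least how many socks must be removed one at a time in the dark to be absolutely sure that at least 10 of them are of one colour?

Pigeonhole: put each drawn sock into a box by colour. The largest draw with every box below 10 takes min(count, 9) from each colour; colours with fewer than 9 contribute all they have.
Σ min(cᵢ, 9) = 9 + 8 + 9 + 6 + 3 + 4 + 4 = 43.
Draw number 43 + 1 = 44 must push one box to 10.

44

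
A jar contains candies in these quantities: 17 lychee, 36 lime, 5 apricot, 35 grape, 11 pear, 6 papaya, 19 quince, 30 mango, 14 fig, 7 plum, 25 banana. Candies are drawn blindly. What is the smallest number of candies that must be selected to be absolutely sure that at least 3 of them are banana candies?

183

In the worst case for collecting banana candies, every non-banana candy comes out first.
There are 17 + 36 + 5 + 35 + 11 + 6 + 19 + 30 + 14 + 7 = 180 non-banana candies altogether.
After those, each further candy must be banana, so 180 + 3 = 183 draws guarantee 3 banana candies.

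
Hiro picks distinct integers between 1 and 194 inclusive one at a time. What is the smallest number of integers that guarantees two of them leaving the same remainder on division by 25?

By the pigeonhole principle, the 25 residue classes mod 25 are the pigeonholes.
With 25 integers one could put 1 in each residue class and have no class reach 2.
The 26th integer pushes some class to 2, so 25·1 + 1 = 26.

26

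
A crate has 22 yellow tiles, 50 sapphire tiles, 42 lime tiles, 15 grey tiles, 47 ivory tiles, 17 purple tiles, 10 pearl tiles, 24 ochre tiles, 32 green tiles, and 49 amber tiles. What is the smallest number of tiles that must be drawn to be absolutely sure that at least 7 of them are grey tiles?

300

In the worst case for collecting grey tiles, every non-grey tile comes out first.
There are 22 + 50 + 42 + 47 + 17 + 10 + 24 + 32 + 49 = 293 non-grey tiles altogether.
After those, each further tile must be grey, so 293 + 7 = 300 draws guarantee 7 grey tiles.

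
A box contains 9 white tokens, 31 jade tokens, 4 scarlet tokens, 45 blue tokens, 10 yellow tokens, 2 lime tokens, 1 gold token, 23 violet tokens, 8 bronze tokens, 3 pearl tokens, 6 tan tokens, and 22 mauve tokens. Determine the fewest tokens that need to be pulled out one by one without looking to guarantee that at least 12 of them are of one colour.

88

Pigeonhole: put each drawn token into a box by colour. The largest draw with every box below 12 takes min(count, 11) from each colour; colours with fewer than 11 contribute all they have.
Σ min(cᵢ, 11) = 9 + 11 + 4 + 11 + 10 + 2 + 1 + 11 + 8 + 3 + 6 + 11 = 87.
Draw number 87 + 1 = 88 must push one box to 12.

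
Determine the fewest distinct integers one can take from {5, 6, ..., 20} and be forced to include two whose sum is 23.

Group the elements by complementary pair {x, 23−x}: {5,18}, {6,17}, {7,16}, …, giving 7 two-element pairs and 2 integers whose partner 23−x falls outside [5,20].
Pigeonhole: treating each of those 9 groups as a pigeonhole, one can pick one integer per group — 9 integers — with no two summing to 23.
The 10th integer lands in an occupied pair, forcing a sum of 23.

10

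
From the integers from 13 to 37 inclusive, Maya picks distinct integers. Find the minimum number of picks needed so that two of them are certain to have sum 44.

17

Group the elements by complementary pair {x, 44−x}: {13,31}, {14,30}, {15,29}, …, giving 9 two-element pairs, the single value 22 (it cannot pair with itself since the integers are distinct), and 6 integers whose partner 44−x falls outside [13,37].
Treating each of those 16 groups as a pigeonhole, one can pick one integer per group — 16 integers — with no two summing to 44.
The 17th integer lands in an occupied pair, forcing a sum of 44.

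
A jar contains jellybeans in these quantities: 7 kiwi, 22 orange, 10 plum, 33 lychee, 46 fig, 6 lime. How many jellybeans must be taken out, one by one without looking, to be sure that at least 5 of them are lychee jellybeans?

96

In the worst case for collecting lychee jellybeans, every non-lychee jellybean comes out first.
There are 7 + 22 + 10 + 46 + 6 = 91 non-lychee jellybeans altogether.
After those, each further jellybean must be lychee, so 91 + 5 = 96 draws guarantee 5 lychee jellybeans.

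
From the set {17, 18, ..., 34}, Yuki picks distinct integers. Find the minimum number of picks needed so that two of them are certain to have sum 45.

A set avoiding the sum 45 can contain at most one of each pair {x, 45−x}, plus the 6 elements whose complement lies outside the range.
The integers 23, …, 34 (12 of them) are such a set: any two sum to at least 23+24 = 47 > 45.
Any 13th integer completes one of the 6 pairs, so 13 choices force a sum of 45.

13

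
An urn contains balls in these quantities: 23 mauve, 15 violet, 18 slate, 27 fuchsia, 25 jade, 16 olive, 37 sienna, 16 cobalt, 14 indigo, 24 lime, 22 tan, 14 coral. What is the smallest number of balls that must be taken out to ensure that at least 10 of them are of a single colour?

An adversary could hand out at most 9 balls per colour: 9 + 9 + 9 + 9 + 9 + 9 + 9 + 9 + 9 + 9 + 9 + 9 = 108 balls and still no colour has 10.
One more ball lands in a colour already at 9, so 109 draws are enough and 108 are not.

109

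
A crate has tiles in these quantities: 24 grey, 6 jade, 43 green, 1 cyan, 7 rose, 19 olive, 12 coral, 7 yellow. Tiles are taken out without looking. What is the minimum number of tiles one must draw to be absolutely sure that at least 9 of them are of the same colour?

An adversary could hand out at most 8 tiles per colour (4 colours run out sooner): 8 + 6 + 8 + 1 + 7 + 8 + 8 + 7 = 53 tiles and still no colour has 9.
One more tile lands in a colour already at 8, so 54 draws are enough and 53 are not.

54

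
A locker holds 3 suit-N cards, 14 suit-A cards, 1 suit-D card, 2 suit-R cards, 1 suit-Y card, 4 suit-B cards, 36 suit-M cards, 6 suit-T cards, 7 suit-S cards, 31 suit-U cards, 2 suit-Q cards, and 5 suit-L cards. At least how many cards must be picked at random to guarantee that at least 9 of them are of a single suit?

An adversary could hand out at most 8 cards per suit (9 suits run out sooner): 3 + 8 + 1 + 2 + 1 + 4 + 8 + 6 + 7 + 8 + 2 + 5 = 55 cards and still no suit has 9.
One more card lands in a suit already at 8, so 56 draws are enough and 55 are not.

56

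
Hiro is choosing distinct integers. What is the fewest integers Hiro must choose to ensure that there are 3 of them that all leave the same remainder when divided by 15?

By the pigeonhole principle, the 15 residue classes mod 15 are the pigeonholes.
With 30 integers one could put 2 in each residue class and have no class reach 3.
The 31st integer pushes some class to 3, so 15·2 + 1 = 31.

31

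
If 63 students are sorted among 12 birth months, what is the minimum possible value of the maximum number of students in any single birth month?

6

By the pigeonhole principle, the 12 birth months are the holes and the 63 students are the pigeons.
If every birth month held at most 5 students, the total would be at most 12 × 5 = 60, which is less than 63.
So some birth month holds at least ⌈63/12⌉ = 6 students.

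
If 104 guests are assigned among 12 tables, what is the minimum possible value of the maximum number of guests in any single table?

By pigeonhole, the 12 tables are the holes and the 104 guests are the pigeons.
If every table held at most 8 guests, the total would be at most 12 × 8 = 96, which is less than 104.
So some table holds at least ⌈104/12⌉ = 9 guests.

9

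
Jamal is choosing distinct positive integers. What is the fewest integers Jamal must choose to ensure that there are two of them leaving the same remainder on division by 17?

18

Pigeonhole: the 17 residue classes mod 17 are the pigeonholes.
With 17 integers one could put 1 in each residue class and have no class reach 2.
The 18th integer pushes some class to 2, so 17·1 + 1 = 18.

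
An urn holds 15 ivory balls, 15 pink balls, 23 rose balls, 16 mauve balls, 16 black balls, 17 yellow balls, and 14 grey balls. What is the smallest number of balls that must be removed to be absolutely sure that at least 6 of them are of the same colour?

36

An adversary could hand out at most 5 balls per colour: 5 + 5 + 5 + 5 + 5 + 5 + 5 = 35 balls and still no colour has 6.
One more ball lands in a colour already at 5, so 36 draws are enough and 35 are not.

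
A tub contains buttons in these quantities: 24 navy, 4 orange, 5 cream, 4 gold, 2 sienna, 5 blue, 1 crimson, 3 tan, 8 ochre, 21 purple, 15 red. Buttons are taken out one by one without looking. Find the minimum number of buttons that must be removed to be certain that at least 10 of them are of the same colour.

An adversary could hand out at most 9 buttons per colour (8 colours run out sooner): 9 + 4 + 5 + 4 + 2 + 5 + 1 + 3 + 8 + 9 + 9 = 59 buttons and still no colour has 10.
By pigeonhole, one more button lands in a colour already at 9, so 60 draws are enough and 59 are not.

60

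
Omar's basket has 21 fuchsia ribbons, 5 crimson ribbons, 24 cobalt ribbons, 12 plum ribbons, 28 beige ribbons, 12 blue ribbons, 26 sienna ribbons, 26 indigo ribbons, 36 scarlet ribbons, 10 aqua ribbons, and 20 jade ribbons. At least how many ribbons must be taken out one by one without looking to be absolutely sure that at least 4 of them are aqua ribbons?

214

In the worst case for collecting aqua ribbons, every non-aqua ribbon comes out first.
There are 21 + 5 + 24 + 12 + 28 + 12 + 26 + 26 + 36 + 20 = 210 non-aqua ribbons altogether.
After those, each further ribbon must be aqua, so 210 + 4 = 214 draws guarantee 4 aqua ribbons.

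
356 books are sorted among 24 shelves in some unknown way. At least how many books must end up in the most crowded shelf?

15

The 24 shelves are the holes and the 356 books are the pigeons.
If every shelf held at most 14 books, the total would be at most 24 × 14 = 336, which is less than 356.
So some shelf holds at least ⌈356/24⌉ = 15 books.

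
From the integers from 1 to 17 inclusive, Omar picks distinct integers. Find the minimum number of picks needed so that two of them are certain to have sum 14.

Two chosen integers sum to 14 exactly when both halves of some pair {x, 14−x} with 1 ≤ x ≤ 14−x ≤ 13 are chosen — 6 such pairs.
The remaining 5 elements (those with no distinct partner in range) can never complete a 14-sum, so the worst case takes all of them and one from each pair: 5 + 6 = 11.
By pigeonhole, the 12th integer has to be the second member of some pair, so 11 + 1 = 12.

12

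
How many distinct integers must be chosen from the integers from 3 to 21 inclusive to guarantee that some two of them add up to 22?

12

Two chosen integers sum to 22 exactly when both halves of some pair {x, 22−x} with 3 ≤ x ≤ 22−x ≤ 19 are chosen — 8 such pairs.
The remaining 3 elements (those with no distinct partner in range) can never complete a 22-sum, so the worst case takes all of them and one from each pair: 3 + 8 = 11.
By the pigeonhole principle, the 12th integer has to be the second member of some pair, so 11 + 1 = 12.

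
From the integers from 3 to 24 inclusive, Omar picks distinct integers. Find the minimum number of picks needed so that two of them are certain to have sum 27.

12

Group the elements by complementary pair {x, 27−x}: {3,24}, {4,23}, {5,22}, …, giving 11 two-element pairs.
By pigeonhole, treating each of those 11 groups as a pigeonhole, one can pick one integer per group — 11 integers — with no two summing to 27.
The 12th integer lands in an occupied pair, forcing a sum of 27.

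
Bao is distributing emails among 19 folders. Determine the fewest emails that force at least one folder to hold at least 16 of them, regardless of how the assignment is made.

286

With 285 emails one could put exactly 15 in each of the 19 folders, and no folder would reach 16.
One more email must land in a folder that already has 15, giving it 16.
So 19 × 15 + 1 = 286 emails are required.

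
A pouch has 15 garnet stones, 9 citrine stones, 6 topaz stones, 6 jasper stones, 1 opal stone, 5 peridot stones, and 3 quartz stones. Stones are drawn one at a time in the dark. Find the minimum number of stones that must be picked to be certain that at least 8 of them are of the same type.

An adversary could hand out at most 7 stones per type (5 types run out sooner): 7 + 7 + 6 + 6 + 1 + 5 + 3 = 35 stones and still no type has 8.
One more stone lands in a type already at 7, so 36 draws are enough and 35 are not.

36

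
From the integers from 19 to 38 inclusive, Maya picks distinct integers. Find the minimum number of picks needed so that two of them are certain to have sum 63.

A set avoiding the sum 63 can contain at most one of each pair {x, 63−x}, plus the 6 elements whose complement lies outside the range.
The integers 19, …, 31 (13 of them) are such a set: any two sum to at least 19+20 = 39 and at most 30+31 = 61 < 63.
Any 14th integer completes one of the 7 pairs, so 14 choices force a sum of 63.

14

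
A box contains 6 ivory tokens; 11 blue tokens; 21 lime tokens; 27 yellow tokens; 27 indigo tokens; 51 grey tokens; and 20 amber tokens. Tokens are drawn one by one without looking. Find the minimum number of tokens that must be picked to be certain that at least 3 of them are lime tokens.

145

In the worst case for collecting lime tokens, every non-lime token comes out first.
There are 6 + 11 + 27 + 27 + 51 + 20 = 142 non-lime tokens altogether.
After those, each further token must be lime, so 142 + 3 = 145 draws guarantee 3 lime tokens.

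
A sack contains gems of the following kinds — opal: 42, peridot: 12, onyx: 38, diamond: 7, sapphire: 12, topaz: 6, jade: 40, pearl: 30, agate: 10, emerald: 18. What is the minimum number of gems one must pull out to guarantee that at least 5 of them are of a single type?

Pigeonhole: put each drawn gem into a box by type. The largest draw with every box below 5 takes min(count, 4) from each type.
Σ min(cᵢ, 4) = 4 + 4 + 4 + 4 + 4 + 4 + 4 + 4 + 4 + 4 = 40.
Draw number 40 + 1 = 41 must push one box to 5.

41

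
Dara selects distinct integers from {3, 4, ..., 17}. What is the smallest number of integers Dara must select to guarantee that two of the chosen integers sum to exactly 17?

Group the elements by complementary pair {x, 17−x}: {3,14}, {4,13}, {5,12}, …, giving 6 two-element pairs and 3 integers whose partner 17−x falls outside [3,17].
Treating each of those 9 groups as a pigeonhole, one can pick one integer per group — 9 integers — with no two summing to 17.
The 10th integer lands in an occupied pair, forcing a sum of 17.

10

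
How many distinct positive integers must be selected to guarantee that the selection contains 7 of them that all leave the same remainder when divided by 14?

By the pigeonhole principle, the 14 residue classes mod 14 are the pigeonholes.
With 84 integers one could put 6 in each residue class and have no class reach 7.
The 85th integer pushes some class to 7, so 14·6 + 1 = 85.

85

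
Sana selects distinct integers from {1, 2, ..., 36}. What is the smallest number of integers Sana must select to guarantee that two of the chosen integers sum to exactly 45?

23

Group the elements by complementary pair {x, 45−x}: {9,36}, {10,35}, {11,34}, …, giving 14 two-element pairs and 8 integers whose partner 45−x falls outside [1,36].
By pigeonhole, treating each of those 22 groups as a pigeonhole, one can pick one integer per group — 22 integers — with no two summing to 45.
The 23rd integer lands in an occupied pair, forcing a sum of 45.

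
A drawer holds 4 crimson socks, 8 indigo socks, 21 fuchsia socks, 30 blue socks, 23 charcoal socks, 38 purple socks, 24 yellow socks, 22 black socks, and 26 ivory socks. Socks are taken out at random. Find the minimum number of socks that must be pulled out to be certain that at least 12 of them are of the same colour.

90

Pigeonhole: the 9 colours are the holes; the socks drawn are the pigeons.
To avoid 12 of any one colour, the worst case takes at most 11 of each colour, or every sock of a colour that has fewer than 11.
That gives 4 + 8 + 11 + 11 + 11 + 11 + 11 + 11 + 11 = 89 socks with no colour reaching 12.
The next sock forces some colour to 12, so 89 + 1 = 90.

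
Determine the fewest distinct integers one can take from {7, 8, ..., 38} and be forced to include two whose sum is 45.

17

A set avoiding the sum 45 can contain at most one of each pair {x, 45−x}.
The integers 23, …, 38 (16 of them) are such a set: any two sum to at least 23+24 = 47 > 45.
By pigeonhole, any 17th integer completes one of the 16 pairs, so 17 choices force a sum of 45.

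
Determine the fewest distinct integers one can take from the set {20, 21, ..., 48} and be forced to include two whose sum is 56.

A set avoiding the sum 56 can contain at most one of each pair {x, 56−x}, plus the 13 elements whose complement lies outside the range or equal to its own complement.
The integers 28, …, 48 (21 of them) are such a set: any two sum to at least 28+29 = 57 > 56.
Pigeonhole: any 22nd integer completes one of the 8 pairs, so 22 choices force a sum of 56.

22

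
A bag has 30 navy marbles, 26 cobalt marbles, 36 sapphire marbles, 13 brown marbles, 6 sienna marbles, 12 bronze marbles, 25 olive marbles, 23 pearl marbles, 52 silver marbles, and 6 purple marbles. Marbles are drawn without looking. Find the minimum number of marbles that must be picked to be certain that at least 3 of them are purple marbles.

226

In the worst case for collecting purple marbles, every non-purple marble comes out first.
There are 30 + 26 + 36 + 13 + 6 + 12 + 25 + 23 + 52 = 223 non-purple marbles altogether.
After those, each further marble must be purple, so 223 + 3 = 226 draws guarantee 3 purple marbles.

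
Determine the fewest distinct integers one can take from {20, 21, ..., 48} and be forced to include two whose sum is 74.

Two chosen integers sum to 74 exactly when both halves of some pair {x, 74−x} with 26 ≤ x ≤ 74−x ≤ 48 are chosen — 11 such pairs.
The remaining 7 elements (those with no distinct partner in range) can never complete a 74-sum, so the worst case takes all of them and one from each pair: 7 + 11 = 18.
The 19th integer has to be the second member of some pair, so 18 + 1 = 19.

19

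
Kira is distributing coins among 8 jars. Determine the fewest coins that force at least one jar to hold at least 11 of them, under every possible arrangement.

81

With 80 coins one could put exactly 10 in each of the 8 jars, and no jar would reach 11.
One more coin must land in a jar that already has 10, giving it 11.
So 8 × 10 + 1 = 81 coins are required.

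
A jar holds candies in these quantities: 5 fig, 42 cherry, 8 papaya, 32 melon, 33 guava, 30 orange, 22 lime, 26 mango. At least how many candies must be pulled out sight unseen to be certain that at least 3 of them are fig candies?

196

In the worst case for collecting fig candies, every non-fig candy comes out first.
There are 42 + 8 + 32 + 33 + 30 + 22 + 26 = 193 non-fig candies altogether.
After those, each further candy must be fig, so 193 + 3 = 196 draws guarantee 3 fig candies.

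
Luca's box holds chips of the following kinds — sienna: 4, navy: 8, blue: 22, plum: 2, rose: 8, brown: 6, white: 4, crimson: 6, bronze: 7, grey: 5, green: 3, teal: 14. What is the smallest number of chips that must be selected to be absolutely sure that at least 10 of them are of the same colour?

An adversary could hand out at most 9 chips per colour (10 colours run out sooner): 4 + 8 + 9 + 2 + 8 + 6 + 4 + 6 + 7 + 5 + 3 + 9 = 71 chips and still no colour has 10.
Pigeonhole: one more chip lands in a colour already at 9, so 72 draws are enough and 71 are not.

72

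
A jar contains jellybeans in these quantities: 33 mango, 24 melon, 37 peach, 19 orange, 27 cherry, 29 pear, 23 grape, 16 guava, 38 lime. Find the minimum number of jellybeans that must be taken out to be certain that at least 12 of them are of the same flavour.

100

Put each drawn jellybean into a box by flavour. The largest draw with every box below 12 takes min(count, 11) from each flavour.
Σ min(cᵢ, 11) = 11 + 11 + 11 + 11 + 11 + 11 + 11 + 11 + 11 = 99.
Draw number 99 + 1 = 100 must push one box to 12.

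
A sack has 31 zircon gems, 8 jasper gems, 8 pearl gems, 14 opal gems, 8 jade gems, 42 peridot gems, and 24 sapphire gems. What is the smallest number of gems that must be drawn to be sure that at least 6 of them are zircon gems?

In the worst case for collecting zircon gems, every non-zircon gem comes out first.
There are 8 + 8 + 14 + 8 + 42 + 24 = 104 non-zircon gems altogether.
After those, each further gem must be zircon, so 104 + 6 = 110 draws guarantee 6 zircon gems.

110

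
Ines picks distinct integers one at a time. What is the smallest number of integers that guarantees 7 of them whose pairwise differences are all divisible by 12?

Integers whose pairwise differences are multiples of 12 are exactly those sharing a remainder mod 12. By pigeonhole, the 12 residue classes mod 12 are the pigeonholes.
With 72 integers one could put 6 in each residue class and have no class reach 7.
The 73rd integer pushes some class to 7, so 12·6 + 1 = 73.

73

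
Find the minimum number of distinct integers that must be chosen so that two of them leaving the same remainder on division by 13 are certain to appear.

14

The 13 residue classes mod 13 are the pigeonholes.
With 13 integers one could put 1 in each residue class and have no class reach 2.
The 14th integer pushes some class to 2, so 13·1 + 1 = 14.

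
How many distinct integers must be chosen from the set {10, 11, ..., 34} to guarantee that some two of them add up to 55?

A set avoiding the sum 55 can contain at most one of each pair {x, 55−x}, plus the 11 elements whose complement lies outside the range.
The integers 10, …, 27 (18 of them) are such a set: any two sum to at least 10+11 = 21 and at most 26+27 = 53 < 55.
Any 19th integer completes one of the 7 pairs, so 19 choices force a sum of 55.

19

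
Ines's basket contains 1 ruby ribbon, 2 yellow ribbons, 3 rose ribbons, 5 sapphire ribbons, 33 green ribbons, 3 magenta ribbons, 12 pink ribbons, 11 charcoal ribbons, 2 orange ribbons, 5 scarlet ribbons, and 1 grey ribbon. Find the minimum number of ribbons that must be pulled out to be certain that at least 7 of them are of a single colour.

41

An adversary could hand out at most 6 ribbons per colour (8 colours run out sooner): 1 + 2 + 3 + 5 + 6 + 3 + 6 + 6 + 2 + 5 + 1 = 40 ribbons and still no colour has 7.
One more ribbon lands in a colour already at 6, so 41 draws are enough and 40 are not.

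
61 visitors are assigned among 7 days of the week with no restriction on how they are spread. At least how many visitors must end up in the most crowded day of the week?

Pigeonhole: the 7 days of the week are the holes and the 61 visitors are the pigeons.
If every day of the week held at most 8 visitors, the total would be at most 7 × 8 = 56, which is less than 61.
So some day of the week holds at least ⌈61/7⌉ = 9 visitors.

9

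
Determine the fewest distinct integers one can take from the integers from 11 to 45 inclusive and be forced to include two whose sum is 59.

20

Two chosen integers sum to 59 exactly when both halves of some pair {x, 59−x} with 14 ≤ x ≤ 59−x ≤ 45 are chosen — 16 such pairs.
The remaining 3 elements (those with no distinct partner in range) can never complete a 59-sum, so the worst case takes all of them and one from each pair: 3 + 16 = 19.
The 20th integer has to be the second member of some pair, so 19 + 1 = 20.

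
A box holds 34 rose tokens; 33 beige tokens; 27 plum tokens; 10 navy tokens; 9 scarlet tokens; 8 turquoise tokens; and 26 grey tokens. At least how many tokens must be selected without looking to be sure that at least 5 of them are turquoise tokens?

In the worst case for collecting turquoise tokens, every non-turquoise token comes out first.
There are 34 + 33 + 27 + 10 + 9 + 26 = 139 non-turquoise tokens altogether.
After those, each further token must be turquoise, so 139 + 5 = 144 draws guarantee 5 turquoise tokens.

144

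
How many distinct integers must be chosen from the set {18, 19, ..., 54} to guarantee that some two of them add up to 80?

24

Two chosen integers sum to 80 exactly when both halves of some pair {x, 80−x} with 26 ≤ x ≤ 80−x ≤ 54 are chosen — 14 such pairs.
The remaining 9 elements (those with no distinct partner in range) can never complete a 80-sum, so the worst case takes all of them and one from each pair: 9 + 14 = 23.
By pigeonhole, the 24th integer has to be the second member of some pair, so 23 + 1 = 24.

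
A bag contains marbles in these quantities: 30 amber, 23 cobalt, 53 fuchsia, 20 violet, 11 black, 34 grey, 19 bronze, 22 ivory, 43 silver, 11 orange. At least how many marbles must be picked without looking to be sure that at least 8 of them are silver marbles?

In the worst case for collecting silver marbles, every non-silver marble comes out first.
There are 30 + 23 + 53 + 20 + 11 + 34 + 19 + 22 + 11 = 223 non-silver marbles altogether.
After those, each further marble must be silver, so 223 + 8 = 231 draws guarantee 8 silver marbles.

231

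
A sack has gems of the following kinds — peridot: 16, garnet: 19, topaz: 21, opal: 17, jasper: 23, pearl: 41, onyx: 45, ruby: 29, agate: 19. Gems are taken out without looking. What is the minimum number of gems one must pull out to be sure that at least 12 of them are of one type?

100

An adversary could hand out at most 11 gems per type: 11 + 11 + 11 + 11 + 11 + 11 + 11 + 11 + 11 = 99 gems and still no type has 12.
By the pigeonhole principle, one more gem lands in a type already at 11, so 100 draws are enough and 99 are not.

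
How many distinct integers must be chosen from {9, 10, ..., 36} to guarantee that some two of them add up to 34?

Group the elements by complementary pair {x, 34−x}: {9,25}, {10,24}, {11,23}, …, giving 8 two-element pairs, the single value 17 (it cannot pair with itself since the integers are distinct), and 11 integers whose partner 34−x falls outside [9,36].
Pigeonhole: treating each of those 20 groups as a pigeonhole, one can pick one integer per group — 20 integers — with no two summing to 34.
The 21st integer lands in an occupied pair, forcing a sum of 34.

21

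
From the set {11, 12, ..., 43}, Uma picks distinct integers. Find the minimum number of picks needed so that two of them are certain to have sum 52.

A set avoiding the sum 52 can contain at most one of each pair {x, 52−x}, plus the 3 elements whose complement lies outside the range or equal to its own complement.
The integers 26, …, 43 (18 of them) are such a set: any two sum to at least 26+27 = 53 > 52.
By pigeonhole, any 19th integer completes one of the 15 pairs, so 19 choices force a sum of 52.

19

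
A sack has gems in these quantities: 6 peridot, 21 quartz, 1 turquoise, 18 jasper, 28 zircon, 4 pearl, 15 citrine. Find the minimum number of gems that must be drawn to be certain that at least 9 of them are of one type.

44

Put each drawn gem into a box by type. The largest draw with every box below 9 takes min(count, 8) from each type; types with fewer than 8 contribute all they have.
Σ min(cᵢ, 8) = 6 + 8 + 1 + 8 + 8 + 4 + 8 = 43.
Draw number 43 + 1 = 44 must push one box to 9.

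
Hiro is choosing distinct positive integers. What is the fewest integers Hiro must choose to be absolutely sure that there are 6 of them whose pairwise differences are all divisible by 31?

Integers whose pairwise differences are multiples of 31 are exactly those sharing a remainder mod 31. By pigeonhole, the 31 residue classes mod 31 are the pigeonholes.
With 155 integers one could put 5 in each residue class and have no class reach 6.
The 156th integer pushes some class to 6, so 31·5 + 1 = 156.

156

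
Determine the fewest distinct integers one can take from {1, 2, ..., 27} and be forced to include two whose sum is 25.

Two chosen integers sum to 25 exactly when both halves of some pair {x, 25−x} with 1 ≤ x ≤ 25−x ≤ 24 are chosen — 12 such pairs.
The remaining 3 elements (those with no distinct partner in range) can never complete a 25-sum, so the worst case takes all of them and one from each pair: 3 + 12 = 15.
The 16th integer has to be the second member of some pair, so 15 + 1 = 16.

16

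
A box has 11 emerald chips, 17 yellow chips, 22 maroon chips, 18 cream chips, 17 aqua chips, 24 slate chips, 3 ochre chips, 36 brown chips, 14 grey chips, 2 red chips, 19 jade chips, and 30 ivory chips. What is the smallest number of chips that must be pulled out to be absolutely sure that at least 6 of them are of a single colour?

Put each drawn chip into a box by colour. The largest draw with every box below 6 takes min(count, 5) from each colour; colours with fewer than 5 contribute all they have.
Σ min(cᵢ, 5) = 5 + 5 + 5 + 5 + 5 + 5 + 3 + 5 + 5 + 2 + 5 + 5 = 55.
Draw number 55 + 1 = 56 must push one box to 6.

56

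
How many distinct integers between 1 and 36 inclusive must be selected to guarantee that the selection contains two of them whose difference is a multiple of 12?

13

Integers whose pairwise differences are multiples of 12 are exactly those sharing a remainder mod 12. The 12 residue classes mod 12 are the pigeonholes.
With 12 integers one could put 1 in each residue class and have no class reach 2.
The 13th integer pushes some class to 2, so 12·1 + 1 = 13.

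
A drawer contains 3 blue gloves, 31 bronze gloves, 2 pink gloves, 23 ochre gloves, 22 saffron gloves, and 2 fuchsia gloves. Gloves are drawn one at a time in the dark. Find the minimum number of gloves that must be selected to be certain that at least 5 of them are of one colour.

An adversary could hand out at most 4 gloves per colour (blue, pink, fuchsia run out sooner): 3 + 4 + 2 + 4 + 4 + 2 = 19 gloves and still no colour has 5.
By the pigeonhole principle, one more glove lands in a colour already at 4, so 20 draws are enough and 19 are not.

20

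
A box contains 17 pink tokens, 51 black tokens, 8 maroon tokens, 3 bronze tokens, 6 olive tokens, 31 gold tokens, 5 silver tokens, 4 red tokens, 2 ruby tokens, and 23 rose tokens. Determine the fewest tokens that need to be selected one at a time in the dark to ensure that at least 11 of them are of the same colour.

69

An adversary could hand out at most 10 tokens per colour (6 colours run out sooner): 10 + 10 + 8 + 3 + 6 + 10 + 5 + 4 + 2 + 10 = 68 tokens and still no colour has 11.
By the pigeonhole principle, one more token lands in a colour already at 10, so 69 draws are enough and 68 are not.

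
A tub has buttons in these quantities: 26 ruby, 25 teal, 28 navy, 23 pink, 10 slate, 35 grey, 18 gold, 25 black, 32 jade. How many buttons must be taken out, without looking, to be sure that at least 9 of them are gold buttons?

In the worst case for collecting gold buttons, every non-gold button comes out first.
There are 26 + 25 + 28 + 23 + 10 + 35 + 25 + 32 = 204 non-gold buttons altogether.
After those, each further button must be gold, so 204 + 9 = 213 draws guarantee 9 gold buttons.

213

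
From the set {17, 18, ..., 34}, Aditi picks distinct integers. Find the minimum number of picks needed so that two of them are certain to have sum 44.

14

A set avoiding the sum 44 can contain at most one of each pair {x, 44−x}, plus the 8 elements whose complement lies outside the range or equal to its own complement.
The integers 22, …, 34 (13 of them) are such a set: any two sum to at least 22+23 = 45 > 44.
By pigeonhole, any 14th integer completes one of the 5 pairs, so 14 choices force a sum of 44.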